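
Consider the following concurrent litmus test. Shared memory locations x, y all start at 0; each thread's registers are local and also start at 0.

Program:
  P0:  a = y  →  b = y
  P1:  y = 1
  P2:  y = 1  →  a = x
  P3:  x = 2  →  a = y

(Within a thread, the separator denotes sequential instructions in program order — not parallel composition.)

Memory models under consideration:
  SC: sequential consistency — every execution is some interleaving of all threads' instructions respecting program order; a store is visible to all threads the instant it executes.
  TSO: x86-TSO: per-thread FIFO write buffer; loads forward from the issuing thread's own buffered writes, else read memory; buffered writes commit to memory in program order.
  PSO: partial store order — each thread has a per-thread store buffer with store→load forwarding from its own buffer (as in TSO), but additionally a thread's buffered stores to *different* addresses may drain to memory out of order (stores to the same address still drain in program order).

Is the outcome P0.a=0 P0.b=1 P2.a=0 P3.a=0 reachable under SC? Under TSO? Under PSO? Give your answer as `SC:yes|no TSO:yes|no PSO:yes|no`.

outcome vector order: (P0.a,P0.b,P2.a,P3.a)
SC (9): <0 0 0 1>, <0 0 2 0>, <0 0 2 1>, <0 1 0 1>, <0 1 2 0>, <0 1 2 1>, <1 1 0 1>, <1 1 2 0>, <1 1 2 1>
TSO (12): <0 0 0 0>, <0 0 0 1>, <0 0 2 0>, <0 0 2 1>, <0 1 0 0>, <0 1 0 1>, <0 1 2 0>, <0 1 2 1>, <1 1 0 0>, <1 1 0 1>, <1 1 2 0>, <1 1 2 1>
PSO (12): <0 0 0 0>, <0 0 0 1>, <0 0 2 0>, <0 0 2 1>, <0 1 0 0>, <0 1 0 1>, <0 1 2 0>, <0 1 2 1>, <1 1 0 0>, <1 1 0 1>, <1 1 2 0>, <1 1 2 1>
target <0 1 0 0> ∈ {TSO,PSO}

SC:no TSO:yes PSO:yes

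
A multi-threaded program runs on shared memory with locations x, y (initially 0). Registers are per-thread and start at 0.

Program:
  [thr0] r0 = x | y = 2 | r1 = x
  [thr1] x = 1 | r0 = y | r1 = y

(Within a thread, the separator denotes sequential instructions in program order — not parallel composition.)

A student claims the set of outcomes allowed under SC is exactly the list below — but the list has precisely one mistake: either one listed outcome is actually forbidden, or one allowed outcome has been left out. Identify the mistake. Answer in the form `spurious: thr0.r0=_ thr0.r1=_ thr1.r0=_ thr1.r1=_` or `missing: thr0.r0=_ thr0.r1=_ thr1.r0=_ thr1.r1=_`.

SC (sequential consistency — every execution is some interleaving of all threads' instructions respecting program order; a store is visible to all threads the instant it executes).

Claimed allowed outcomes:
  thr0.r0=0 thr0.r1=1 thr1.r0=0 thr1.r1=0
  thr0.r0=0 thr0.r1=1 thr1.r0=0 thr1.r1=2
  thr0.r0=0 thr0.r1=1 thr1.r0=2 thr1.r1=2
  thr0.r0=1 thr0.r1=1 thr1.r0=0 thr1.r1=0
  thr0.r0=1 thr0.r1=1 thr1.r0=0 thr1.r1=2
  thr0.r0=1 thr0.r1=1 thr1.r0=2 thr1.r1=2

missing: thr0.r0=0 thr0.r1=0 thr1.r0=2 thr1.r1=2

outcome vector order: (thr0.r0,thr0.r1,thr1.r0,thr1.r1)
SC: 7 outcomes — {<0 0 2 2>, <0 1 0 0>, <0 1 0 2>, <0 1 2 2>, <1 1 0 0>, <1 1 0 2>, <1 1 2 2>}
SC∖claimed = {<0 0 2 2>}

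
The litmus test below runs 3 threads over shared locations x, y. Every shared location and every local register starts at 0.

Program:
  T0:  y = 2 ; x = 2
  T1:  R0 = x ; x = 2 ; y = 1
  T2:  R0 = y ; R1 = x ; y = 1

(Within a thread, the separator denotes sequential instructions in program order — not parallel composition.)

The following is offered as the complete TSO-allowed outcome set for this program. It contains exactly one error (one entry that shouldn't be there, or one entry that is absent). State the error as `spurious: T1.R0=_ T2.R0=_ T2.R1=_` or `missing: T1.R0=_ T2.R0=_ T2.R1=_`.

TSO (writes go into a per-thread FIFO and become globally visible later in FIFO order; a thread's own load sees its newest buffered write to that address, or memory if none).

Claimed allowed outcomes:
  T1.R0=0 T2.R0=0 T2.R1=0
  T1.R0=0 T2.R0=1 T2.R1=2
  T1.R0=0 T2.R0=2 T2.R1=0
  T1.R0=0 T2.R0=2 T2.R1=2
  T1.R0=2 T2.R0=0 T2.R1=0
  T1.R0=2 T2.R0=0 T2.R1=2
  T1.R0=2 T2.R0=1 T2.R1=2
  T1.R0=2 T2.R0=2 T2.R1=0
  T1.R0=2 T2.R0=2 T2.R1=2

outcome vector order: (T1.R0,T2.R0,T2.R1)
[TSO] allowed = {0/0/0 0/0/2 0/1/2 0/2/0 0/2/2 2/0/0 2/0/2 2/1/2 2/2/0 2/2/2}
TSO∖claimed = {0/0/2}

missing: T1.R0=0 T2.R0=0 T2.R1=2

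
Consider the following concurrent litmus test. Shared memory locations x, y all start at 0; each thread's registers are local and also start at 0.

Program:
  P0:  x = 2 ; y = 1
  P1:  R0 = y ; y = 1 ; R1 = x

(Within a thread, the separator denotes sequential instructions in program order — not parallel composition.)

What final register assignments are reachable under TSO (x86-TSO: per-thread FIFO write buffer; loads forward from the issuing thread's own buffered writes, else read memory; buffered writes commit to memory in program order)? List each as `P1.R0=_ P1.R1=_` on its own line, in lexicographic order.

P1.R0=0 P1.R1=0
P1.R0=0 P1.R1=2
P1.R0=1 P1.R1=2

outcome vector order: (P1.R0,P1.R1)
|TSO outcomes| = 3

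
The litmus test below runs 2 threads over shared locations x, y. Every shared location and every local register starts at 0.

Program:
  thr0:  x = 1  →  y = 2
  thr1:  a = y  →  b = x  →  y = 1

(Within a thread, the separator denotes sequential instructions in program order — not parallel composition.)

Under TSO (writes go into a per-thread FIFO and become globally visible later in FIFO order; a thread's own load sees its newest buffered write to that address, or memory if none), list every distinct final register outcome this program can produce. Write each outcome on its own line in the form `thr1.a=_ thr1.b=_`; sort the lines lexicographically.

outcome vector order: (thr1.a,thr1.b)
|TSO outcomes| = 3

thr1.a=0 thr1.b=0
thr1.a=0 thr1.b=1
thr1.a=2 thr1.b=1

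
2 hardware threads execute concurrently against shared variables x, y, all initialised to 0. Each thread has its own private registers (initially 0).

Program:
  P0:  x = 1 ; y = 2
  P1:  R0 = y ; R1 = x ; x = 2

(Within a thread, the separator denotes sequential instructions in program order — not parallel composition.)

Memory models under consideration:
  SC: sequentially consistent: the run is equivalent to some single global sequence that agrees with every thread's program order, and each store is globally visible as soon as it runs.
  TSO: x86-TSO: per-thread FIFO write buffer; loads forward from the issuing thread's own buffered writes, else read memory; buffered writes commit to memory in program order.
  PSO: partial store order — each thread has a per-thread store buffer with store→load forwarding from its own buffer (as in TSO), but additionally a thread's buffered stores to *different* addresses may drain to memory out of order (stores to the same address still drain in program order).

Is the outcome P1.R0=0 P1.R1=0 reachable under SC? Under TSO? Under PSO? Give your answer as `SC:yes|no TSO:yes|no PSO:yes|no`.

SC:yes TSO:yes PSO:yes

outcome vector order: (P1.R0,P1.R1)
under SC → <0 0>; <0 1>; <2 1>
under TSO → <0 0>; <0 1>; <2 1>
under PSO → <0 0>; <0 1>; <2 0>; <2 1>
target <0 0> ∈ {SC,TSO,PSO}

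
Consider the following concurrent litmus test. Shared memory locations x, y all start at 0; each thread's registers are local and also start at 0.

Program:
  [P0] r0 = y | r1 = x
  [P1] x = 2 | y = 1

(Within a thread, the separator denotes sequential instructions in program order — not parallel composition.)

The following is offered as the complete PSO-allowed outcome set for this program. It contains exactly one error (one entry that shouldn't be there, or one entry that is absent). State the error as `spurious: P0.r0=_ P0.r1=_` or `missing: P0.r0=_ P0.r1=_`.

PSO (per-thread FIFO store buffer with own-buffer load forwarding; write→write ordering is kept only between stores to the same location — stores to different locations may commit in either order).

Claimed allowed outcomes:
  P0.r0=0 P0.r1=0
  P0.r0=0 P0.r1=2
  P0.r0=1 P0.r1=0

missing: P0.r0=1 P0.r1=2

outcome vector order: (P0.r0,P0.r1)
PSO: 4 outcomes — {(0,0); (0,2); (1,0); (1,2)}
PSO∖claimed = {(1,2)}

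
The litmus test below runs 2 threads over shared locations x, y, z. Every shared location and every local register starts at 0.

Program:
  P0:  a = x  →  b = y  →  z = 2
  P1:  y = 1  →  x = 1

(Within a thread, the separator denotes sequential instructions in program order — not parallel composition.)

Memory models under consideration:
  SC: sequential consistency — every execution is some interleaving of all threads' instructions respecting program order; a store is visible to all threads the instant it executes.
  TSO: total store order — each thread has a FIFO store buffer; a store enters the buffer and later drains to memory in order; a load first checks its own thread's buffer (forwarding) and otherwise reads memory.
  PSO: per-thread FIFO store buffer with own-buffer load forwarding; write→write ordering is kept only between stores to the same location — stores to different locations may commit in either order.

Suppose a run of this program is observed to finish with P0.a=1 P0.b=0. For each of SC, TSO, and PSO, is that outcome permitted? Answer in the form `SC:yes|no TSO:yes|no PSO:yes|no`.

SC:no TSO:no PSO:yes

outcome vector order: (P0.a,P0.b)
under SC → (0,0), (0,1), (1,1)
under TSO → (0,0), (0,1), (1,1)
under PSO → (0,0), (0,1), (1,0), (1,1)
target (1,0) ∈ {PSO}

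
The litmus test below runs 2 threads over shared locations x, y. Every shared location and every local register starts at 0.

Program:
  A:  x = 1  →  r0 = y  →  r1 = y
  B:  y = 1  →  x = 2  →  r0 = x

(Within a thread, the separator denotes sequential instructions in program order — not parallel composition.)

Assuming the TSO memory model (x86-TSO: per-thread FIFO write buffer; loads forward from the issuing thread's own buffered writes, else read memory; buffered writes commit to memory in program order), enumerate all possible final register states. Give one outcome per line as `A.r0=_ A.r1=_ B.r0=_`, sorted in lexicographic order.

A.r0=0 A.r1=0 B.r0=1
A.r0=0 A.r1=0 B.r0=2
A.r0=0 A.r1=1 B.r0=1
A.r0=0 A.r1=1 B.r0=2
A.r0=1 A.r1=1 B.r0=1
A.r0=1 A.r1=1 B.r0=2

outcome vector order: (A.r0,A.r1,B.r0)
|TSO outcomes| = 6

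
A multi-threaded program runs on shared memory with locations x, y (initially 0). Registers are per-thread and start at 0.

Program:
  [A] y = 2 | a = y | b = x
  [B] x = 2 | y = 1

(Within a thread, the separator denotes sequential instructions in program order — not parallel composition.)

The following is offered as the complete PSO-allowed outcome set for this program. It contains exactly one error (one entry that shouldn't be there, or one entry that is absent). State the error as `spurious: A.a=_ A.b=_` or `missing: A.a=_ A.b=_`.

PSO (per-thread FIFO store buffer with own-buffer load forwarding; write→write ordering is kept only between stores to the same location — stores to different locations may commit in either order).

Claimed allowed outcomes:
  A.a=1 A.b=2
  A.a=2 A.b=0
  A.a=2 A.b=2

outcome vector order: (A.a,A.b)
under PSO → 1/0, 1/2, 2/0, 2/2
PSO∖claimed = {1/0}

missing: A.a=1 A.b=0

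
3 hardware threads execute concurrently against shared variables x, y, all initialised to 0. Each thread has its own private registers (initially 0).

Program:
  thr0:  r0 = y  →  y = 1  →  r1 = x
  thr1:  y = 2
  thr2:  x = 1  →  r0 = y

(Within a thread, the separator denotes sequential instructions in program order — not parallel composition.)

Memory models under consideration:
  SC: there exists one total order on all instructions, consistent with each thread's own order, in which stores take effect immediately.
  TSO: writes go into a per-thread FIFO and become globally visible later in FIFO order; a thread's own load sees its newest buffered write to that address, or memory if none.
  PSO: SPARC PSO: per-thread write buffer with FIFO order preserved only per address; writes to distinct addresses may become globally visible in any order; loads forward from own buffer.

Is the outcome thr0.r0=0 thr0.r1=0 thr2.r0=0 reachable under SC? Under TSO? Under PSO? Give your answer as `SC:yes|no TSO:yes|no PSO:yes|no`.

SC:no TSO:yes PSO:yes

outcome vector order: (thr0.r0,thr0.r1,thr2.r0)
SC (9): 001 002 010 011 012 201 210 211 212
TSO (12): 000 001 002 010 011 012 200 201 202 210 211 212
PSO (12): 000 001 002 010 011 012 200 201 202 210 211 212
target 000 ∈ {TSO,PSO}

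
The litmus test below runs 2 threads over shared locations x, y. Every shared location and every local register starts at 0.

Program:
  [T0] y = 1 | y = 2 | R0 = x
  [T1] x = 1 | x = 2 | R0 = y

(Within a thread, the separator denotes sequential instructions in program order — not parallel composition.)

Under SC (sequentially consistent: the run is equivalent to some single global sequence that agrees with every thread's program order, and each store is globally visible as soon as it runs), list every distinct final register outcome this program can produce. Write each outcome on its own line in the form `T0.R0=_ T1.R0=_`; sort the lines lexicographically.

outcome vector order: (T0.R0,T1.R0)
|SC outcomes| = 5

T0.R0=0 T1.R0=2
T0.R0=1 T1.R0=2
T0.R0=2 T1.R0=0
T0.R0=2 T1.R0=1
T0.R0=2 T1.R0=2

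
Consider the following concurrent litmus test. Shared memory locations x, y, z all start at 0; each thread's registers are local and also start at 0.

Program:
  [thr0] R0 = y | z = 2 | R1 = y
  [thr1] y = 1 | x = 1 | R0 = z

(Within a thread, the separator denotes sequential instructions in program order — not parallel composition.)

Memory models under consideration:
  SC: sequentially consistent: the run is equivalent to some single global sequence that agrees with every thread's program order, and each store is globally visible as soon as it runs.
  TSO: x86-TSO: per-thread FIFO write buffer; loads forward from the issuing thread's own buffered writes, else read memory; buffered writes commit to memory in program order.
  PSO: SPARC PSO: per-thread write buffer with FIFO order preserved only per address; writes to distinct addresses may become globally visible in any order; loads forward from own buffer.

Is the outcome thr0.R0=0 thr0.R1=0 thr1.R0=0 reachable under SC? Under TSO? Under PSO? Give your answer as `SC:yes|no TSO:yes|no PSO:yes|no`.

SC:no TSO:yes PSO:yes

outcome vector order: (thr0.R0,thr0.R1,thr1.R0)
under SC → (0,0,2), (0,1,0), (0,1,2), (1,1,0), (1,1,2)
under TSO → (0,0,0), (0,0,2), (0,1,0), (0,1,2), (1,1,0), (1,1,2)
under PSO → (0,0,0), (0,0,2), (0,1,0), (0,1,2), (1,1,0), (1,1,2)
target (0,0,0) ∈ {TSO,PSO}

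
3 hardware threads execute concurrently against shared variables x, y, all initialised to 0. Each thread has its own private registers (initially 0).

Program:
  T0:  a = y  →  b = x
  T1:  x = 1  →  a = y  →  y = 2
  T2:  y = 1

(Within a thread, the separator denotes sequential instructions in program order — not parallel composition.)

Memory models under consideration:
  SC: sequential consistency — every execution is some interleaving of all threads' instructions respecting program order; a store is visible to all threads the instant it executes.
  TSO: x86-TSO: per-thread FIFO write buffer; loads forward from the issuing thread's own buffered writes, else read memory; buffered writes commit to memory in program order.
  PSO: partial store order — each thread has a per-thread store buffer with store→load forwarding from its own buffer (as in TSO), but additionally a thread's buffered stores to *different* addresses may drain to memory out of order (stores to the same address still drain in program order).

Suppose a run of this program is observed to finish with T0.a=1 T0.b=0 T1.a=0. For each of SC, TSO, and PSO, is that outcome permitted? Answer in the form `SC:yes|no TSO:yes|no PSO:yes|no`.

SC:no TSO:yes PSO:yes

outcome vector order: (T0.a,T0.b,T1.a)
under SC → <0 0 0>; <0 0 1>; <0 1 0>; <0 1 1>; <1 0 1>; <1 1 0>; <1 1 1>; <2 1 0>; <2 1 1>
under TSO → <0 0 0>; <0 0 1>; <0 1 0>; <0 1 1>; <1 0 0>; <1 0 1>; <1 1 0>; <1 1 1>; <2 1 0>; <2 1 1>
under PSO → <0 0 0>; <0 0 1>; <0 1 0>; <0 1 1>; <1 0 0>; <1 0 1>; <1 1 0>; <1 1 1>; <2 0 0>; <2 0 1>; <2 1 0>; <2 1 1>
target <1 0 0> ∈ {TSO,PSO}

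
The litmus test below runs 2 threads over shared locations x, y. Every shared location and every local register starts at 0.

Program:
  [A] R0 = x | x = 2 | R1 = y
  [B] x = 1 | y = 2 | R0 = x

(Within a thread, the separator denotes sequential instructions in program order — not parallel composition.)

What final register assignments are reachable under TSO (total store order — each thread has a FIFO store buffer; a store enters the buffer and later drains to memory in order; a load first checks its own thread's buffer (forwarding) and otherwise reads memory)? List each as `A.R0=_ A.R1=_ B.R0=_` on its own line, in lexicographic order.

A.R0=0 A.R1=0 B.R0=1
A.R0=0 A.R1=0 B.R0=2
A.R0=0 A.R1=2 B.R0=1
A.R0=0 A.R1=2 B.R0=2
A.R0=1 A.R1=0 B.R0=1
A.R0=1 A.R1=0 B.R0=2
A.R0=1 A.R1=2 B.R0=1
A.R0=1 A.R1=2 B.R0=2

outcome vector order: (A.R0,A.R1,B.R0)
|TSO outcomes| = 8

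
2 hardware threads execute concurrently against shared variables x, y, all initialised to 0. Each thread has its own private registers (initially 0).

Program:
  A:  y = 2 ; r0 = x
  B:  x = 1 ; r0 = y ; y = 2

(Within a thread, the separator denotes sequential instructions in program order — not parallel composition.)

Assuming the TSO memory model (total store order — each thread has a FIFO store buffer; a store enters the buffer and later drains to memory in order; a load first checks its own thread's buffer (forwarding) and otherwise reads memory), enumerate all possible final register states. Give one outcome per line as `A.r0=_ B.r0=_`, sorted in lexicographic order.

outcome vector order: (A.r0,B.r0)
|TSO outcomes| = 4

A.r0=0 B.r0=0
A.r0=0 B.r0=2
A.r0=1 B.r0=0
A.r0=1 B.r0=2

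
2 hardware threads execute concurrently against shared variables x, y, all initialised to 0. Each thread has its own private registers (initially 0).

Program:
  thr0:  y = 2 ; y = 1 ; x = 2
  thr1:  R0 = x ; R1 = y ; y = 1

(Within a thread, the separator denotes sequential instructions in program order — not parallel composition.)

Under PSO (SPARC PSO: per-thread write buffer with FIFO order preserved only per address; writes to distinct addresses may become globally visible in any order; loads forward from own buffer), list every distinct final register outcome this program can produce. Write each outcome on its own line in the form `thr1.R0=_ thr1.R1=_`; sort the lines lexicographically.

thr1.R0=0 thr1.R1=0
thr1.R0=0 thr1.R1=1
thr1.R0=0 thr1.R1=2
thr1.R0=2 thr1.R1=0
thr1.R0=2 thr1.R1=1
thr1.R0=2 thr1.R1=2

outcome vector order: (thr1.R0,thr1.R1)
|PSO outcomes| = 6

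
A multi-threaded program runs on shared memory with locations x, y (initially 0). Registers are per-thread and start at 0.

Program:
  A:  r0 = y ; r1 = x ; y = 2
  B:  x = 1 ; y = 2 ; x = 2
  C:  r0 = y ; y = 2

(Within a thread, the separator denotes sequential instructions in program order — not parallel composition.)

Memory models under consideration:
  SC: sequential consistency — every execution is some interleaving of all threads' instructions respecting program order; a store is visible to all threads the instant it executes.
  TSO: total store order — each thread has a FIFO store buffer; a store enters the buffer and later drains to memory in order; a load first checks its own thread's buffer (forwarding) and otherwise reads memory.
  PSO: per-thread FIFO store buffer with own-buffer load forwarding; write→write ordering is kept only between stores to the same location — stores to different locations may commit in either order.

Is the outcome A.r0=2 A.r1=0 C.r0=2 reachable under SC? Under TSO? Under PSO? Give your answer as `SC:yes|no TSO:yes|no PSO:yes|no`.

outcome vector order: (A.r0,A.r1,C.r0)
[SC] allowed = {0/0/0 0/0/2 0/1/0 0/1/2 0/2/0 0/2/2 2/0/0 2/1/0 2/1/2 2/2/0 2/2/2}
[TSO] allowed = {0/0/0 0/0/2 0/1/0 0/1/2 0/2/0 0/2/2 2/0/0 2/1/0 2/1/2 2/2/0 2/2/2}
[PSO] allowed = {0/0/0 0/0/2 0/1/0 0/1/2 0/2/0 0/2/2 2/0/0 2/0/2 2/1/0 2/1/2 2/2/0 2/2/2}
target 2/0/2 ∈ {PSO}

SC:no TSO:no PSO:yes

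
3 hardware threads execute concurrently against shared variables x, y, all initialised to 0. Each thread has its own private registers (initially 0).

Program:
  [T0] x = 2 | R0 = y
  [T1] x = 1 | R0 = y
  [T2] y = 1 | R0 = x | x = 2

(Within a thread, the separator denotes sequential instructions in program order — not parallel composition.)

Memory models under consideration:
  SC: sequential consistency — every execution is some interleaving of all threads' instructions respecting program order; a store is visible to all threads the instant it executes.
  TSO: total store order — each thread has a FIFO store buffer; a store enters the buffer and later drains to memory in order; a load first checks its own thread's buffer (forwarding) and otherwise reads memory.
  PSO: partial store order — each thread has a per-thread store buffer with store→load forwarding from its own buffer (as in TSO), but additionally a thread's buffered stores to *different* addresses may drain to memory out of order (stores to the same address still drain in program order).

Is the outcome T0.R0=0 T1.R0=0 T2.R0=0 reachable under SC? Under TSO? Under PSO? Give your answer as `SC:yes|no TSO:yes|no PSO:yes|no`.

outcome vector order: (T0.R0,T1.R0,T2.R0)
SC (9): (0,0,1) (0,0,2) (0,1,1) (0,1,2) (1,0,1) (1,0,2) (1,1,0) (1,1,1) (1,1,2)
TSO (12): (0,0,0) (0,0,1) (0,0,2) (0,1,0) (0,1,1) (0,1,2) (1,0,0) (1,0,1) (1,0,2) (1,1,0) (1,1,1) (1,1,2)
PSO (12): (0,0,0) (0,0,1) (0,0,2) (0,1,0) (0,1,1) (0,1,2) (1,0,0) (1,0,1) (1,0,2) (1,1,0) (1,1,1) (1,1,2)
target (0,0,0) ∈ {TSO,PSO}

SC:no TSO:yes PSO:yes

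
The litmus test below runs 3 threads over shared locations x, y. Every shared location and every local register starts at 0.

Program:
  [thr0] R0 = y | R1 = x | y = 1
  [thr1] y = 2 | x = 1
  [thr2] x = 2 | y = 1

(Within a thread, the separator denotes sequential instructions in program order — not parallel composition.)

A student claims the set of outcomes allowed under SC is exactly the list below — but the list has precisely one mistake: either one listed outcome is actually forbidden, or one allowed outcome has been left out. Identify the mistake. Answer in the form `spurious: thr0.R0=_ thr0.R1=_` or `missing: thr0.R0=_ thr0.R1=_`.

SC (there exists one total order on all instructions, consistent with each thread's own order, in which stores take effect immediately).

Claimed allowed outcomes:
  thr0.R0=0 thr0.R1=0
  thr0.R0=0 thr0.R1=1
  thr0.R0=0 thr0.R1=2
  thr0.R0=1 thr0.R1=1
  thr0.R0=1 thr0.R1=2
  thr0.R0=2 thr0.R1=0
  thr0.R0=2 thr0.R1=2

outcome vector order: (thr0.R0,thr0.R1)
SC (8): <0 0>, <0 1>, <0 2>, <1 1>, <1 2>, <2 0>, <2 1>, <2 2>
SC∖claimed = {<2 1>}

missing: thr0.R0=2 thr0.R1=1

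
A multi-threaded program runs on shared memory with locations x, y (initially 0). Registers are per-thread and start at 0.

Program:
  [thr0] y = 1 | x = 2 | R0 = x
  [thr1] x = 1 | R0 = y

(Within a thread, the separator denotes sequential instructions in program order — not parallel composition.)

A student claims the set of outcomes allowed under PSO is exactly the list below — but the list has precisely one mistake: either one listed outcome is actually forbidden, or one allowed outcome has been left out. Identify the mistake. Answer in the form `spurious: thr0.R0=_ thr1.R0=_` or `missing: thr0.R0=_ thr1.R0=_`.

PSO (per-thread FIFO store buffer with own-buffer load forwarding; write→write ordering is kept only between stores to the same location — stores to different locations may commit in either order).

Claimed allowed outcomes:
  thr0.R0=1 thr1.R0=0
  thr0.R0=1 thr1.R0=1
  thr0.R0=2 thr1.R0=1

missing: thr0.R0=2 thr1.R0=0

outcome vector order: (thr0.R0,thr1.R0)
under PSO → (1,0); (1,1); (2,0); (2,1)
PSO∖claimed = {(2,0)}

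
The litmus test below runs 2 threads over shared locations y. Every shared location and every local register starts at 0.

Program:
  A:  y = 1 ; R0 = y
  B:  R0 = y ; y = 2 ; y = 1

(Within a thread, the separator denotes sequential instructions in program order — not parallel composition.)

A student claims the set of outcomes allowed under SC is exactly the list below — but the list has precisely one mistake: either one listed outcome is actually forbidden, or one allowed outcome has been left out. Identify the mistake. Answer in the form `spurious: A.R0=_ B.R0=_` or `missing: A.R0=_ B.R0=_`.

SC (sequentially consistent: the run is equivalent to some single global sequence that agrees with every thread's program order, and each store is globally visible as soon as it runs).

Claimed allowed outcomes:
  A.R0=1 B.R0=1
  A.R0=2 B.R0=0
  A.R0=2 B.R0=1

missing: A.R0=1 B.R0=0

outcome vector order: (A.R0,B.R0)
[SC] allowed = {(1,0) (1,1) (2,0) (2,1)}
SC∖claimed = {(1,0)}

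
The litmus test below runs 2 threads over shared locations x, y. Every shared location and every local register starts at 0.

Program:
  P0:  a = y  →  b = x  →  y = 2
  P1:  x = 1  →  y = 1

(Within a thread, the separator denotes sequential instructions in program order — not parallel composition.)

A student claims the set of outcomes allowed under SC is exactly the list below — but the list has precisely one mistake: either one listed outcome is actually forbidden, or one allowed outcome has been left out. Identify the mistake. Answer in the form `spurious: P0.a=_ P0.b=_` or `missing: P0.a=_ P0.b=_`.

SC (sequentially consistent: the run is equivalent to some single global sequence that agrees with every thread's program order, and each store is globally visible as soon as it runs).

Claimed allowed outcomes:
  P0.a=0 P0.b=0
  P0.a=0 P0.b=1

missing: P0.a=1 P0.b=1

outcome vector order: (P0.a,P0.b)
SC: 3 outcomes — {<0 0> <0 1> <1 1>}
SC∖claimed = {<1 1>}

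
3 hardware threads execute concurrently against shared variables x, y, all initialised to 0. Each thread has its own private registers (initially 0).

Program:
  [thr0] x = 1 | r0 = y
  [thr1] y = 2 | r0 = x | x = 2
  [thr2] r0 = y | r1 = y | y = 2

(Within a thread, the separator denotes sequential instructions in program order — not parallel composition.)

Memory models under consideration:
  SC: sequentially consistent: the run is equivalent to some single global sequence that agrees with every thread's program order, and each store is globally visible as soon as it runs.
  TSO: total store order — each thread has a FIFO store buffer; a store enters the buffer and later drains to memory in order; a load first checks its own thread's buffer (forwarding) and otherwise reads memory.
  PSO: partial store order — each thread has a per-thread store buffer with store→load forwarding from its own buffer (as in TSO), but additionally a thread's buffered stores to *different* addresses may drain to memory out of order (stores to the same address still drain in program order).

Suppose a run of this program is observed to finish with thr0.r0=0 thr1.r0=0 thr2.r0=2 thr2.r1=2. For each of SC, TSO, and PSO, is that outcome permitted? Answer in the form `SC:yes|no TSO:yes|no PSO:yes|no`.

outcome vector order: (thr0.r0,thr1.r0,thr2.r0,thr2.r1)
[SC] allowed = {0/1/0/0; 0/1/0/2; 0/1/2/2; 2/0/0/0; 2/0/0/2; 2/0/2/2; 2/1/0/0; 2/1/0/2; 2/1/2/2}
[TSO] allowed = {0/0/0/0; 0/0/0/2; 0/0/2/2; 0/1/0/0; 0/1/0/2; 0/1/2/2; 2/0/0/0; 2/0/0/2; 2/0/2/2; 2/1/0/0; 2/1/0/2; 2/1/2/2}
[PSO] allowed = {0/0/0/0; 0/0/0/2; 0/0/2/2; 0/1/0/0; 0/1/0/2; 0/1/2/2; 2/0/0/0; 2/0/0/2; 2/0/2/2; 2/1/0/0; 2/1/0/2; 2/1/2/2}
target 0/0/2/2 ∈ {TSO,PSO}

SC:no TSO:yes PSO:yes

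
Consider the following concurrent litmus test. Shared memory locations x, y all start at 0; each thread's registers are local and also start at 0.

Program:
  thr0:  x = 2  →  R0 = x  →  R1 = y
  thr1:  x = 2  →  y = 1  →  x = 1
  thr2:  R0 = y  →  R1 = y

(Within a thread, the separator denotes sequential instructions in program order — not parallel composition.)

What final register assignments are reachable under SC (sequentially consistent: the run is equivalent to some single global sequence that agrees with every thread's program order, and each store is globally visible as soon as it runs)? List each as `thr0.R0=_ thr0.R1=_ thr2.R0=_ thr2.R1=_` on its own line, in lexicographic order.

thr0.R0=1 thr0.R1=1 thr2.R0=0 thr2.R1=0
thr0.R0=1 thr0.R1=1 thr2.R0=0 thr2.R1=1
thr0.R0=1 thr0.R1=1 thr2.R0=1 thr2.R1=1
thr0.R0=2 thr0.R1=0 thr2.R0=0 thr2.R1=0
thr0.R0=2 thr0.R1=0 thr2.R0=0 thr2.R1=1
thr0.R0=2 thr0.R1=0 thr2.R0=1 thr2.R1=1
thr0.R0=2 thr0.R1=1 thr2.R0=0 thr2.R1=0
thr0.R0=2 thr0.R1=1 thr2.R0=0 thr2.R1=1
thr0.R0=2 thr0.R1=1 thr2.R0=1 thr2.R1=1

outcome vector order: (thr0.R0,thr0.R1,thr2.R0,thr2.R1)
|SC outcomes| = 9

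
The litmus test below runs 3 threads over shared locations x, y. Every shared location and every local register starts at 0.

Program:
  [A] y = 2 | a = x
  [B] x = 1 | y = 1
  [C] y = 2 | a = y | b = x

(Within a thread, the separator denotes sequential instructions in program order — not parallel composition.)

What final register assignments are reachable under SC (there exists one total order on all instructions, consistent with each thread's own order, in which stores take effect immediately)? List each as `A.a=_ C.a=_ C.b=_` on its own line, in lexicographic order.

A.a=0 C.a=1 C.b=1
A.a=0 C.a=2 C.b=0
A.a=0 C.a=2 C.b=1
A.a=1 C.a=1 C.b=1
A.a=1 C.a=2 C.b=0
A.a=1 C.a=2 C.b=1

outcome vector order: (A.a,C.a,C.b)
|SC outcomes| = 6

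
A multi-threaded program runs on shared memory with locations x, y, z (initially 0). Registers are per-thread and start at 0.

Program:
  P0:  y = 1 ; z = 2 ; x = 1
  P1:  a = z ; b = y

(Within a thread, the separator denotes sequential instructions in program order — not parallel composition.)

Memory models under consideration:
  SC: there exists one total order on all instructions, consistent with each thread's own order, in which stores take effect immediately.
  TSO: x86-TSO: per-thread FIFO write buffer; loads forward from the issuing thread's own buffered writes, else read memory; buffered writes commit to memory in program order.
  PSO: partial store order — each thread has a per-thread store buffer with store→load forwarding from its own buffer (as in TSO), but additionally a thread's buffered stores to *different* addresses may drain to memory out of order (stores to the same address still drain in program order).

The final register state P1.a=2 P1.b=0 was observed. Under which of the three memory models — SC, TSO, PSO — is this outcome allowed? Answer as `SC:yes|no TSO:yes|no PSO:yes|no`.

SC:no TSO:no PSO:yes

outcome vector order: (P1.a,P1.b)
SC: 3 outcomes — {<0 0> <0 1> <2 1>}
TSO: 3 outcomes — {<0 0> <0 1> <2 1>}
PSO: 4 outcomes — {<0 0> <0 1> <2 0> <2 1>}
target <2 0> ∈ {PSO}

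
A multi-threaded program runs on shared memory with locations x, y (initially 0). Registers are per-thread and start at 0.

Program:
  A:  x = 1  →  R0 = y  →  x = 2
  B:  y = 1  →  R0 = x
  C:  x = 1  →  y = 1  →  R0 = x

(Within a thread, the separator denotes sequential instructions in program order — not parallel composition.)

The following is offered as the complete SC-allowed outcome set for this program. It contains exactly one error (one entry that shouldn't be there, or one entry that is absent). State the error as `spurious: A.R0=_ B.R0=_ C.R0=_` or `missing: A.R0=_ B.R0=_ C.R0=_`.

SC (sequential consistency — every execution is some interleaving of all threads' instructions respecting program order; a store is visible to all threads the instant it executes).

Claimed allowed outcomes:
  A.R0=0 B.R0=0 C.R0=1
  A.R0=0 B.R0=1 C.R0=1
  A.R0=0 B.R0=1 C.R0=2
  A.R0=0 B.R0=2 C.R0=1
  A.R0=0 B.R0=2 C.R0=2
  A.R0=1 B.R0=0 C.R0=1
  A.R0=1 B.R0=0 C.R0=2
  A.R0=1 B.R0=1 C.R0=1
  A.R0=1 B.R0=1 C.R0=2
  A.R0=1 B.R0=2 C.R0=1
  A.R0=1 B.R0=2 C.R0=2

outcome vector order: (A.R0,B.R0,C.R0)
[SC] allowed = {011 012 021 022 101 102 111 112 121 122}
claimed∖SC = {001}

spurious: A.R0=0 B.R0=0 C.R0=1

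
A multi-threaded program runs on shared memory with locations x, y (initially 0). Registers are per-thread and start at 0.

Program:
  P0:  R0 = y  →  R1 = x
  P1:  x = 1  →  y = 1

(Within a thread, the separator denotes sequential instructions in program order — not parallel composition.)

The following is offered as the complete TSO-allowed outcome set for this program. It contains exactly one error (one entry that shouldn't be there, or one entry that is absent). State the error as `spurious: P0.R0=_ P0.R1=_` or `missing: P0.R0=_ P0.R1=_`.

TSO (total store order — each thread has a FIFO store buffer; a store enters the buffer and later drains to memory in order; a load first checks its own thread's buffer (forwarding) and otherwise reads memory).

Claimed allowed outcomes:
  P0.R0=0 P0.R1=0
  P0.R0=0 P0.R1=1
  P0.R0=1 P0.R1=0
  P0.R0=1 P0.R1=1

spurious: P0.R0=1 P0.R1=0

outcome vector order: (P0.R0,P0.R1)
TSO: 3 outcomes — {0/0; 0/1; 1/1}
claimed∖TSO = {1/0}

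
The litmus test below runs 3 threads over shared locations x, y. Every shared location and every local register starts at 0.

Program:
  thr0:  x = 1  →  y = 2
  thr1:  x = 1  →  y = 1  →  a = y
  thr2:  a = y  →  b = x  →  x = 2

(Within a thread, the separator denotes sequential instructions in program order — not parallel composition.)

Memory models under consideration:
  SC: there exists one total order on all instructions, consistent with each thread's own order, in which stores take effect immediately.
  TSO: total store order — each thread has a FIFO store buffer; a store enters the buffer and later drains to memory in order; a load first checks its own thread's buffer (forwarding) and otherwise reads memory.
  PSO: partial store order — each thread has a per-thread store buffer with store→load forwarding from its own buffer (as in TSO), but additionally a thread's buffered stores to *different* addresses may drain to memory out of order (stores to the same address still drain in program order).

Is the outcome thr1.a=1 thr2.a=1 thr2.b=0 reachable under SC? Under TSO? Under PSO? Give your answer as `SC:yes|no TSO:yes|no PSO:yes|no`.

SC:no TSO:no PSO:yes

outcome vector order: (thr1.a,thr2.a,thr2.b)
SC (8): 1/0/0, 1/0/1, 1/1/1, 1/2/1, 2/0/0, 2/0/1, 2/1/1, 2/2/1
TSO (8): 1/0/0, 1/0/1, 1/1/1, 1/2/1, 2/0/0, 2/0/1, 2/1/1, 2/2/1
PSO (12): 1/0/0, 1/0/1, 1/1/0, 1/1/1, 1/2/0, 1/2/1, 2/0/0, 2/0/1, 2/1/0, 2/1/1, 2/2/0, 2/2/1
target 1/1/0 ∈ {PSO}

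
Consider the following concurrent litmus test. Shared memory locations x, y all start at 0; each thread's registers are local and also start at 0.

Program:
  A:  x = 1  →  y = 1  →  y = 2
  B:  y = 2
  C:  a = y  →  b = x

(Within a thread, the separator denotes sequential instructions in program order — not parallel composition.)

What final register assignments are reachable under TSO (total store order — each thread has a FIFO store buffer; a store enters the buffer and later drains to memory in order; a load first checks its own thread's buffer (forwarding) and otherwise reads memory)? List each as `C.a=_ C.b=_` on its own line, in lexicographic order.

C.a=0 C.b=0
C.a=0 C.b=1
C.a=1 C.b=1
C.a=2 C.b=0
C.a=2 C.b=1

outcome vector order: (C.a,C.b)
|TSO outcomes| = 5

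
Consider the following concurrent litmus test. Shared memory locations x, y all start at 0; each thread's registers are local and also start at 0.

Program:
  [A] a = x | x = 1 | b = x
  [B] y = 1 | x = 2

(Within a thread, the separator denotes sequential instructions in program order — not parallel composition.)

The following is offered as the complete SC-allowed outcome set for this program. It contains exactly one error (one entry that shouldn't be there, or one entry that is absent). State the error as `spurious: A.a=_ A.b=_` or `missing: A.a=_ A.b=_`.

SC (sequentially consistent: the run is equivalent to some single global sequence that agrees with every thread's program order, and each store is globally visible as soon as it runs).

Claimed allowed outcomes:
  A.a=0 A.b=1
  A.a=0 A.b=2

outcome vector order: (A.a,A.b)
under SC → (0,1), (0,2), (2,1)
SC∖claimed = {(2,1)}

missing: A.a=2 A.b=1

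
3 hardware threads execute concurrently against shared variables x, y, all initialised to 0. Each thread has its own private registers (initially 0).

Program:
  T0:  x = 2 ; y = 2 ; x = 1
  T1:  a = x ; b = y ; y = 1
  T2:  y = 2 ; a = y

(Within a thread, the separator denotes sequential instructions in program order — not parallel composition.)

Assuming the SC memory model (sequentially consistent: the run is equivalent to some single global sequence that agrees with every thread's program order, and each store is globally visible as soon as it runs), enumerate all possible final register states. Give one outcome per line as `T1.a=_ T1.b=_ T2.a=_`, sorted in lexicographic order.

T1.a=0 T1.b=0 T2.a=1
T1.a=0 T1.b=0 T2.a=2
T1.a=0 T1.b=2 T2.a=1
T1.a=0 T1.b=2 T2.a=2
T1.a=1 T1.b=2 T2.a=1
T1.a=1 T1.b=2 T2.a=2
T1.a=2 T1.b=0 T2.a=1
T1.a=2 T1.b=0 T2.a=2
T1.a=2 T1.b=2 T2.a=1
T1.a=2 T1.b=2 T2.a=2

outcome vector order: (T1.a,T1.b,T2.a)
|SC outcomes| = 10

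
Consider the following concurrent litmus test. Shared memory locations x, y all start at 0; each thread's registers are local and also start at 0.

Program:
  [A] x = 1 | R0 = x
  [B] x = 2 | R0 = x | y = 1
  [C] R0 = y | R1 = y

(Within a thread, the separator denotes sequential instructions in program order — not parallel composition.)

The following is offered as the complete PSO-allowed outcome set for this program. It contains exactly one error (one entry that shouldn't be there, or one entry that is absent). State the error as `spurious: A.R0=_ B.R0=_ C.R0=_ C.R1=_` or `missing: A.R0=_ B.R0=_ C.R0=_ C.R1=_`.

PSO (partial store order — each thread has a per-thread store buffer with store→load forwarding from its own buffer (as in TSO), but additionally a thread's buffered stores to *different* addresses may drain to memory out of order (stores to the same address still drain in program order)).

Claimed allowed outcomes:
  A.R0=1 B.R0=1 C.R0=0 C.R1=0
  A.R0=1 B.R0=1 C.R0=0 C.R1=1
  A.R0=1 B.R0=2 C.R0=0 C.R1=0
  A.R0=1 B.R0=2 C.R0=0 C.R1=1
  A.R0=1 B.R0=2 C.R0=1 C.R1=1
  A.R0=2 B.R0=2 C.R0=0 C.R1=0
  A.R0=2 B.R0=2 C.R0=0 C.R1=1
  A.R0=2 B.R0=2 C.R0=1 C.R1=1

missing: A.R0=1 B.R0=1 C.R0=1 C.R1=1

outcome vector order: (A.R0,B.R0,C.R0,C.R1)
under PSO → <1 1 0 0>, <1 1 0 1>, <1 1 1 1>, <1 2 0 0>, <1 2 0 1>, <1 2 1 1>, <2 2 0 0>, <2 2 0 1>, <2 2 1 1>
PSO∖claimed = {<1 1 1 1>}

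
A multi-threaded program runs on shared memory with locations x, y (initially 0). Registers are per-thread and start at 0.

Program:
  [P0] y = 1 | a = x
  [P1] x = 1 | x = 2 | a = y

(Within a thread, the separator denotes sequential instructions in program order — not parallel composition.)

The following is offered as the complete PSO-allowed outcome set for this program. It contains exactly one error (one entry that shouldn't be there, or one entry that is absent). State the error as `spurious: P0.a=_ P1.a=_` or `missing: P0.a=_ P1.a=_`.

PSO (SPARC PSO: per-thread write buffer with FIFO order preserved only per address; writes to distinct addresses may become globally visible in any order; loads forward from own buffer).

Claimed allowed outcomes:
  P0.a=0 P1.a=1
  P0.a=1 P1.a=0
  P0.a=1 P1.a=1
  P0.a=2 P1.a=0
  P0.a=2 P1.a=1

missing: P0.a=0 P1.a=0

outcome vector order: (P0.a,P1.a)
PSO (6): <0 0>; <0 1>; <1 0>; <1 1>; <2 0>; <2 1>
PSO∖claimed = {<0 0>}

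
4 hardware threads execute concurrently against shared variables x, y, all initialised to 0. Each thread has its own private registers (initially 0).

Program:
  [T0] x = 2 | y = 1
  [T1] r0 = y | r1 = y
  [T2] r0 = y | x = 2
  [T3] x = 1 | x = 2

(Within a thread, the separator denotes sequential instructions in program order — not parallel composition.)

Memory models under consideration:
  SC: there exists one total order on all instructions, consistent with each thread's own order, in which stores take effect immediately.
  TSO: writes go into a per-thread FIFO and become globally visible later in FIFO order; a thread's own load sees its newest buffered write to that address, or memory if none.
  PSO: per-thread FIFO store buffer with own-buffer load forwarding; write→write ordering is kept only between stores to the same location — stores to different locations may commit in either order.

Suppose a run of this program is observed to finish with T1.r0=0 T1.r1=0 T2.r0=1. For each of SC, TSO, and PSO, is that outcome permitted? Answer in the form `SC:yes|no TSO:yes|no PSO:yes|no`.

SC:yes TSO:yes PSO:yes

outcome vector order: (T1.r0,T1.r1,T2.r0)
SC (6): <0 0 0>; <0 0 1>; <0 1 0>; <0 1 1>; <1 1 0>; <1 1 1>
TSO (6): <0 0 0>; <0 0 1>; <0 1 0>; <0 1 1>; <1 1 0>; <1 1 1>
PSO (6): <0 0 0>; <0 0 1>; <0 1 0>; <0 1 1>; <1 1 0>; <1 1 1>
target <0 0 1> ∈ {SC,TSO,PSO}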